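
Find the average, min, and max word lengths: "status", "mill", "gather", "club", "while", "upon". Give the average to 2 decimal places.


Lengths: "status"=6, "mill"=4, "gather"=6, "club"=4, "while"=5, "upon"=4
Sum = 29, Count = 6
Average = 29/6 = 4.83
= avg=4.83, min=4, max=6


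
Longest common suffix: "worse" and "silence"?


Word 1: "worse"
Word 2: "silence"
Comparing from end:
  Pos -1: 'e' == 'e'
  Pos -2: 's' != 'c' (stop)
LCS = "e" (length 1)


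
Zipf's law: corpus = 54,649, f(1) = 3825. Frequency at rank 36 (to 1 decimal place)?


Zipf's law: f(r) = f(1) / r
f(1) = 3825
f(36) = 3825 / 36
= 106.3 occurrences


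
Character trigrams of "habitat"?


Word: "habitat" (length 7)
Number of trigrams = 7 - 3 + 1 = 5
  Position 0: "hab"
  Position 1: "abi"
  Position 2: "bit"
  Position 3: "ita"
  Position 4: "tat"
Trigrams = "hab", "abi", "bit", "ita", "tat"


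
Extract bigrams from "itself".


Word: "itself" (length 6)
Number of bigrams = 6 - 2 + 1 = 5
  Position 0: "it"
  Position 1: "ts"
  Position 2: "se"
  Position 3: "el"
  Position 4: "lf"
Bigrams = "it", "ts", "se", "el", "lf"


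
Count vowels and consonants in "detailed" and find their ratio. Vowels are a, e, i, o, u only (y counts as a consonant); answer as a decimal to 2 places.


Word: "detailed"
Vowels (a,e,i,o,u): 4
Consonants: 4
Ratio = 4/4
= 1.00


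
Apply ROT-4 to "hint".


Word: "hint"
Shift: 4
Each letter → (letter + shift) mod 26:
  'h' (7) + 4 = 11 → 'l'
  'i' (8) + 4 = 12 → 'm'
  'n' (13) + 4 = 17 → 'r'
  't' (19) + 4 = 23 → 'x'
Result = "lmrx"


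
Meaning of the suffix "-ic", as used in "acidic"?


Suffix: -ic
As in: acidic -> acid + -ic
Meaning = relating to


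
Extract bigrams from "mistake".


Word: "mistake" (length 7)
Number of bigrams = 7 - 2 + 1 = 6
  Position 0: "mi"
  Position 1: "is"
  Position 2: "st"
  Position 3: "ta"
  Position 4: "ak"
  Position 5: "ke"
Bigrams = "mi", "is", "st", "ta", "ak", "ke"


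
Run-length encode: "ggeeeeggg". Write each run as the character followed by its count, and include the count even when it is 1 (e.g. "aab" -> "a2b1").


String: "ggeeeeggg"
Scanning for consecutive runs:
  'g' x 2
  'e' x 4
  'g' x 3
RLE = "g2e4g3"


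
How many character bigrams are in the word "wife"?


Word: "wife" (length 4)
Number of 2-grams = length - 2 + 1 = 4 - 2 + 1
= 3


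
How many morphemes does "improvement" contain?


Word: "improvement"
Morphemes: improve | -ment
Each morpheme carries meaning
= 2 morphemes


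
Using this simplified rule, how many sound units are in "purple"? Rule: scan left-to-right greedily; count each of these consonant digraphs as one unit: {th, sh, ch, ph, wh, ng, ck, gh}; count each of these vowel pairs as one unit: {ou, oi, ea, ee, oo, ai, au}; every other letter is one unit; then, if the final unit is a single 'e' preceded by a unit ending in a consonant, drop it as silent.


Word: "purple" (6 letters)
Left-to-right scan:
  1. 'p' (letter)
  2. 'u' (letter)
  3. 'r' (letter)
  4. 'p' (letter)
  5. 'l' (letter)
  6. 'e' (letter)
Units from scan: 6
Final unit is 'e' after a consonant -> drop as silent (-1)
Sound units = 5 units


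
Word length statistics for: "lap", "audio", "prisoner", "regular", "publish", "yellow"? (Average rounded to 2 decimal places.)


Lengths: "lap"=3, "audio"=5, "prisoner"=8, "regular"=7, "publish"=7, "yellow"=6
Sum = 36, Count = 6
Average = 36/6 = 6.00
= avg=6.00, min=3, max=8


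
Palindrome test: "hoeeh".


Word: "hoeeh"
Reversed: "heeoh"
Forward == Backward? hoeeh != heeoh
Palindrome = No


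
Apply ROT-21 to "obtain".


Word: "obtain"
Shift: 21
Each letter → (letter + shift) mod 26:
  'o' (14) + 21 = 9 → 'j'
  'b' (1) + 21 = 22 → 'w'
  't' (19) + 21 = 14 → 'o'
  'a' (0) + 21 = 21 → 'v'
  'i' (8) + 21 = 3 → 'd'
  'n' (13) + 21 = 8 → 'i'
Result = "jwovdi"


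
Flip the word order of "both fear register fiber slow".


Original: "both fear register fiber slow"
Words (1..n): both | fear | register | fiber | slow
Reversed (n..1): slow | fiber | register | fear | both
Result = "slow fiber register fear both"


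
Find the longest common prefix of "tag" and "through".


Word 1: "tag"
Word 2: "through"
Comparing from start:
  Pos 0: 't' == 't'
  Pos 1: 'a' != 'h' (stop)
LCP = "t" (length 1)


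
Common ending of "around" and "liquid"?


Word 1: "around"
Word 2: "liquid"
Comparing from end:
  Pos -1: 'd' == 'd'
  Pos -2: 'n' != 'i' (stop)
LCS = "d" (length 1)


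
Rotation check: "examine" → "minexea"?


Word: "examine", Candidate: "minexea"
Method: check if candidate is substring of word+word
"examineexamine" contains "minexea"? No
Is rotation = No


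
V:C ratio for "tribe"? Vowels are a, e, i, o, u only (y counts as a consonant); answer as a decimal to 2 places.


Word: "tribe"
Vowels (a,e,i,o,u): 2
Consonants: 3
Ratio = 2/3
= 0.67


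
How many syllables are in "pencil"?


Word: "pencil"
Syllable breakdown: pen / cil
Counting: 2 parts
= 2 syllables


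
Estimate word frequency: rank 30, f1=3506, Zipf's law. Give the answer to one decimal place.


Zipf's law: f(r) = f(1) / r
f(1) = 3506
f(30) = 3506 / 30
= 116.9 occurrences


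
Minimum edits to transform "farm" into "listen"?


Word 1: "farm" (length 4)
Word 2: "listen" (length 6)
One optimal edit sequence (insert/delete/substitute each cost 1):
  1. insert 'l'  (+1)
  2. insert 'i'  (+1)
  3. substitute 'f' -> 's'  (+1)
  4. substitute 'a' -> 't'  (+1)
  5. substitute 'r' -> 'e'  (+1)
  6. substitute 'm' -> 'n'  (+1)
Total edit operations: 6
Edit distance = 6


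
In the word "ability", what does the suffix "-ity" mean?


Suffix: -ity
Example: ability = able + -ity, with a spelling change
Meaning = quality of


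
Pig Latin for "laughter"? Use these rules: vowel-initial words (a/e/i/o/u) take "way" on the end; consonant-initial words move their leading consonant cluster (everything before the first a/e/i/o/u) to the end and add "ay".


Word: "laughter"
Starts with consonant(s) → move to end, add 'ay'
Consonant cluster: "l"
Pig Latin = "aughterlay"


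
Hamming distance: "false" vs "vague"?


Comparing character by character (same length = 5):
  Pos 0: 'f' vs 'v' !=
  Pos 1: 'a' vs 'a' =
  Pos 2: 'l' vs 'g' !=
  Pos 3: 's' vs 'u' !=
  Pos 4: 'e' vs 'e' =
Hamming distance = 3


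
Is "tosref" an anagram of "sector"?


Word 1: "sector" → sorted: ceorst
Word 2: "tosref" → sorted: eforst
Same letters? ceorst != eforst
Anagram = No


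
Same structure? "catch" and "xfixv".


Pattern of "catch": [0, 1, 2, 0, 3]
Pattern of "xfixv": [0, 1, 2, 0, 3]
Patterns match
Same pattern = Yes


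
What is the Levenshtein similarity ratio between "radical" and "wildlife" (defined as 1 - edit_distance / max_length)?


Word 1: "radical" (length 7)
Word 2: "wildlife" (length 8)
One optimal edit sequence:
  1. insert 'w'  (+1)
  2. substitute 'r' -> 'i'  (+1)
  3. substitute 'a' -> 'l'  (+1)
  4. keep 'd'
  5. substitute 'i' -> 'l'  (+1)
  6. substitute 'c' -> 'i'  (+1)
  7. substitute 'a' -> 'f'  (+1)
  8. substitute 'l' -> 'e'  (+1)
Edit distance = 7
Max length = max(7, 8) = 8
Similarity = 1 - 7/8
= 0.1250


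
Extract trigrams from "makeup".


Word: "makeup" (length 6)
Number of trigrams = 6 - 3 + 1 = 4
  Position 0: "mak"
  Position 1: "ake"
  Position 2: "keu"
  Position 3: "eup"
Trigrams = "mak", "ake", "keu", "eup"


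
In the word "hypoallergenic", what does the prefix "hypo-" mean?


Prefix: hypo-
Example: hypoallergenic = hypo- + allergenic
Meaning = under / below normal


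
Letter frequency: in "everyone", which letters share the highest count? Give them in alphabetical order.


Word: "everyone"
Letter counts:
  'e': 3
  'n': 1
  'o': 1
  'r': 1
  'v': 1
  'y': 1
Maximum count = 3
Most frequent = 'e' (3 times each)


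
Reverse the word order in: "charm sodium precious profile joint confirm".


Original: "charm sodium precious profile joint confirm"
Words (1..n): charm | sodium | precious | profile | joint | confirm
Reversed (n..1): confirm | joint | profile | precious | sodium | charm
Result = "confirm joint profile precious sodium charm"


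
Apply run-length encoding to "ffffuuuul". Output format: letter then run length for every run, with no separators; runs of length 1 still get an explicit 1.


String: "ffffuuuul"
Scanning for consecutive runs:
  'f' x 4
  'u' x 4
  'l' x 1
RLE = "f4u4l1"


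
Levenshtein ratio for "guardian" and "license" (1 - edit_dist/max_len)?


Word 1: "guardian" (length 8)
Word 2: "license" (length 7)
One optimal edit sequence:
  1. delete 'g'  (+1)
  2. substitute 'u' -> 'l'  (+1)
  3. substitute 'a' -> 'i'  (+1)
  4. substitute 'r' -> 'c'  (+1)
  5. substitute 'd' -> 'e'  (+1)
  6. substitute 'i' -> 'n'  (+1)
  7. substitute 'a' -> 's'  (+1)
  8. substitute 'n' -> 'e'  (+1)
Edit distance = 8
Max length = max(8, 7) = 8
Similarity = 1 - 8/8
= 0.0000


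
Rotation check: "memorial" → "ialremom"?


Word: "memorial", Candidate: "ialremom"
Method: check if candidate is substring of word+word
"memorialmemorial" contains "ialremom"? No
Is rotation = No


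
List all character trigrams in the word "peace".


Word: "peace" (length 5)
Number of trigrams = 5 - 3 + 1 = 3
  Position 0: "pea"
  Position 1: "eac"
  Position 2: "ace"
Trigrams = "pea", "eac", "ace"


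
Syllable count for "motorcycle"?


Word: "motorcycle"
Syllable breakdown: mo / tor / cy / cle
Counting: 4 parts
= 4 syllables


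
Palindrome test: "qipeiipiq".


Word: "qipeiipiq"
Reversed: "qipiiepiq"
Forward == Backward? qipeiipiq != qipiiepiq
Palindrome = No


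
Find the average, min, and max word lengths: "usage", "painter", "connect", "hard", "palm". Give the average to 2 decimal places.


Lengths: "usage"=5, "painter"=7, "connect"=7, "hard"=4, "palm"=4
Sum = 27, Count = 5
Average = 27/5 = 5.40
= avg=5.40, min=4, max=7


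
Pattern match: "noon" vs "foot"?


Pattern of "noon": [0, 1, 1, 0]
Pattern of "foot": [0, 1, 1, 2]
Patterns do not match
Same pattern = No


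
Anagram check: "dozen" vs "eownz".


Word 1: "dozen" → sorted: denoz
Word 2: "eownz" → sorted: enowz
Same letters? denoz != enowz
Anagram = No


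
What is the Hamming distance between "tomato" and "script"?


Comparing character by character (same length = 6):
  Pos 0: 't' vs 's' !=
  Pos 1: 'o' vs 'c' !=
  Pos 2: 'm' vs 'r' !=
  Pos 3: 'a' vs 'i' !=
  Pos 4: 't' vs 'p' !=
  Pos 5: 'o' vs 't' !=
Hamming distance = 6


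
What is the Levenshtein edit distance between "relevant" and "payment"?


Word 1: "relevant" (length 8)
Word 2: "payment" (length 7)
One optimal edit sequence (insert/delete/substitute each cost 1):
  1. delete 'r'  (+1)
  2. substitute 'e' -> 'p'  (+1)
  3. substitute 'l' -> 'a'  (+1)
  4. substitute 'e' -> 'y'  (+1)
  5. substitute 'v' -> 'm'  (+1)
  6. substitute 'a' -> 'e'  (+1)
  7. keep 'n'
  8. keep 't'
Total edit operations: 6
Edit distance = 6


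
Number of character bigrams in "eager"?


Word: "eager" (length 5)
Number of 2-grams = length - 2 + 1 = 5 - 2 + 1
= 4


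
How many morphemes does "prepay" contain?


Word: "prepay"
Morphemes: pre- | pay
Each morpheme carries meaning
= 2 morphemes


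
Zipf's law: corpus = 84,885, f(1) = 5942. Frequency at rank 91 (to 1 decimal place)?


Zipf's law: f(r) = f(1) / r
f(1) = 5942
f(91) = 5942 / 91
= 65.3 occurrences


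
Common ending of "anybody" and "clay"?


Word 1: "anybody"
Word 2: "clay"
Comparing from end:
  Pos -1: 'y' == 'y'
  Pos -2: 'd' != 'a' (stop)
LCS = "y" (length 1)


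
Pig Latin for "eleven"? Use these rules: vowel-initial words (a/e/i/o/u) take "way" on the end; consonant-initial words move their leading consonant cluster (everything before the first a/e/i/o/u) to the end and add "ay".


Word: "eleven"
Starts with vowel → add 'way'
Pig Latin = "elevenway"


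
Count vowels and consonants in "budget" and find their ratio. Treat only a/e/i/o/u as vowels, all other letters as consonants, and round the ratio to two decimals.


Word: "budget"
Vowels (a,e,i,o,u): 2
Consonants: 4
Ratio = 2/4
= 0.50


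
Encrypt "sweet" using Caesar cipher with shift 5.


Word: "sweet"
Shift: 5
Each letter → (letter + shift) mod 26:
  's' (18) + 5 = 23 → 'x'
  'w' (22) + 5 = 1 → 'b'
  'e' (4) + 5 = 9 → 'j'
  'e' (4) + 5 = 9 → 'j'
  't' (19) + 5 = 24 → 'y'
Result = "xbjjy"


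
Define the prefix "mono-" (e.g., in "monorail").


Prefix: mono-
Example: monorail = mono- + rail
Meaning = one


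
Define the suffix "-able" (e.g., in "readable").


Suffix: -able
As in: readable -> read + -able
Meaning = capable of


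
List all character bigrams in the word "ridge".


Word: "ridge" (length 5)
Number of bigrams = 5 - 2 + 1 = 4
  Position 0: "ri"
  Position 1: "id"
  Position 2: "dg"
  Position 3: "ge"
Bigrams = "ri", "id", "dg", "ge"


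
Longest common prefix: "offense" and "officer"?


Word 1: "offense"
Word 2: "officer"
Comparing from start:
  Pos 0: 'o' == 'o'
  Pos 1: 'f' == 'f'
  Pos 2: 'f' == 'f'
  Pos 3: 'e' != 'i' (stop)
LCP = "off" (length 3)


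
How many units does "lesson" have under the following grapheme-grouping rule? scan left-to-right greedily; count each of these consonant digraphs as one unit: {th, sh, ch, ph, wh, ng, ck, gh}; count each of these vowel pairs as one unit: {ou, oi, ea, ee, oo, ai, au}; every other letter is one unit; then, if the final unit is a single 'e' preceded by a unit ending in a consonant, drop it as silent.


Word: "lesson" (6 letters)
Left-to-right scan:
  (1) 'l' (letter)
  (2) 'e' (letter)
  (3) 's' (letter)
  (4) 's' (letter)
  (5) 'o' (letter)
  (6) 'n' (letter)
Units from scan: 6
Sound units = 6 units


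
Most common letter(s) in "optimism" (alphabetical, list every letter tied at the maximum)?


Word: "optimism"
Letter counts:
  'i': 2
  'm': 2
  'o': 1
  'p': 1
  's': 1
  't': 1
Maximum count = 2
Most frequent = 'i', 'm' (2 times each)


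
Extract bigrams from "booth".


Word: "booth" (length 5)
Number of bigrams = 5 - 2 + 1 = 4
  Position 0: "bo"
  Position 1: "oo"
  Position 2: "ot"
  Position 3: "th"
Bigrams = "bo", "oo", "ot", "th"


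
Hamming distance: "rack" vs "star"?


Comparing character by character (same length = 4):
  Pos 0: 'r' vs 's' !=
  Pos 1: 'a' vs 't' !=
  Pos 2: 'c' vs 'a' !=
  Pos 3: 'k' vs 'r' !=
Hamming distance = 4


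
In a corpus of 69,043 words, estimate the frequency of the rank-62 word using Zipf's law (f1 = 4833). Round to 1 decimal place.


Zipf's law: f(r) = f(1) / r
f(1) = 4833
f(62) = 4833 / 62
= 78.0 occurrences


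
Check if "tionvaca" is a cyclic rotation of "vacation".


Word: "vacation", Candidate: "tionvaca"
Method: check if candidate is substring of word+word
"vacationvacation" contains "tionvaca"? Yes
Is rotation = Yes


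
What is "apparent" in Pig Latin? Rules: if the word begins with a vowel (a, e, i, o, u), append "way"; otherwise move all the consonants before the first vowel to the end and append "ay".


Word: "apparent"
Starts with vowel → add 'way'
Pig Latin = "apparentway"


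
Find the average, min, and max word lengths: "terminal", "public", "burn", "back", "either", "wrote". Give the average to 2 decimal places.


Lengths: "terminal"=8, "public"=6, "burn"=4, "back"=4, "either"=6, "wrote"=5
Sum = 33, Count = 6
Average = 33/6 = 5.50
= avg=5.50, min=4, max=8


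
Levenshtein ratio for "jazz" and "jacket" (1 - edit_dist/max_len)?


Word 1: "jazz" (length 4)
Word 2: "jacket" (length 6)
One optimal edit sequence:
  1. keep 'j'
  2. keep 'a'
  3. insert 'c'  (+1)
  4. insert 'k'  (+1)
  5. substitute 'z' -> 'e'  (+1)
  6. substitute 'z' -> 't'  (+1)
Edit distance = 4
Max length = max(4, 6) = 6
Similarity = 1 - 4/6
= 0.3333


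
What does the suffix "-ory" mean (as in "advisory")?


Suffix: -ory
Example: advisory = advise + -ory, with a spelling change
Meaning = relating to / place for


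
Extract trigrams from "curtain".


Word: "curtain" (length 7)
Number of trigrams = 7 - 3 + 1 = 5
  Position 0: "cur"
  Position 1: "urt"
  Position 2: "rta"
  Position 3: "tai"
  Position 4: "ain"
Trigrams = "cur", "urt", "rta", "tai", "ain"


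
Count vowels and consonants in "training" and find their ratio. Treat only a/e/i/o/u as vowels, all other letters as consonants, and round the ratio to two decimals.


Word: "training"
Vowels (a,e,i,o,u): 3
Consonants: 5
Ratio = 3/5
= 0.60


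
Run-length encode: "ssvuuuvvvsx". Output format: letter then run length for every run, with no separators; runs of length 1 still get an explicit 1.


String: "ssvuuuvvvsx"
Scanning for consecutive runs:
  's' x 2
  'v' x 1
  'u' x 3
  'v' x 3
  's' x 1
  'x' x 1
RLE = "s2v1u3v3s1x1"


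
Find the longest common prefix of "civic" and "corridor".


Word 1: "civic"
Word 2: "corridor"
Comparing from start:
  Pos 0: 'c' == 'c'
  Pos 1: 'i' != 'o' (stop)
LCP = "c" (length 1)


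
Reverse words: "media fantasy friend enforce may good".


Original: "media fantasy friend enforce may good"
Words (1..n): media | fantasy | friend | enforce | may | good
Reversed (n..1): good | may | enforce | friend | fantasy | media
Result = "good may enforce friend fantasy media"


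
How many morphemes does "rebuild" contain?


Word: "rebuild"
Morphemes: re- / build
Each morpheme carries meaning
= 2 morphemes


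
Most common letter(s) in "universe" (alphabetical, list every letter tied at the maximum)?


Word: "universe"
Letter counts:
  'e': 2
  'i': 1
  'n': 1
  'r': 1
  's': 1
  'u': 1
  'v': 1
Maximum count = 2
Most frequent = 'e' (2 times each)


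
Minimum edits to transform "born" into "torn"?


Word 1: "born" (length 4)
Word 2: "torn" (length 4)
One optimal edit sequence (insert/delete/substitute each cost 1):
  1. substitute 'b' -> 't'  (+1)
  2. keep 'o'
  3. keep 'r'
  4. keep 'n'
Total edit operations: 1
Edit distance = 1


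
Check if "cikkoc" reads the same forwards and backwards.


Word: "cikkoc"
Reversed: "cokkic"
Forward == Backward? cikkoc != cokkic
Palindrome = No


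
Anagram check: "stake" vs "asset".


Word 1: "stake" → sorted: aekst
Word 2: "asset" → sorted: aesst
Same letters? aekst != aesst
Anagram = No


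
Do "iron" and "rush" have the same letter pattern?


Pattern of "iron": [0, 1, 2, 3]
Pattern of "rush": [0, 1, 2, 3]
Patterns match
Same pattern = Yes


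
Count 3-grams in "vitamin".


Word: "vitamin" (length 7)
Number of 3-grams = length - 3 + 1 = 7 - 3 + 1
= 5


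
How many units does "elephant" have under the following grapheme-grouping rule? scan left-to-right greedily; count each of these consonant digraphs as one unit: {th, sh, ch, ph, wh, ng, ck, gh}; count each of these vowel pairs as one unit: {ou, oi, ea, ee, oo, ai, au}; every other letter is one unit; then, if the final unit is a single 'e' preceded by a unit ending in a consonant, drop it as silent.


Word: "elephant" (8 letters)
Left-to-right scan:
  1. 'e' (letter)
  2. 'l' (letter)
  3. 'e' (letter)
  4. 'ph' (digraph)
  5. 'a' (letter)
  6. 'n' (letter)
  7. 't' (letter)
Units from scan: 7
Sound units = 7 units


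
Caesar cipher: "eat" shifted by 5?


Word: "eat"
Shift: 5
Each letter → (letter + shift) mod 26:
  'e' (4) + 5 = 9 → 'j'
  'a' (0) + 5 = 5 → 'f'
  't' (19) + 5 = 24 → 'y'
Result = "jfy"


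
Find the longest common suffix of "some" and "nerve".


Word 1: "some"
Word 2: "nerve"
Comparing from end:
  Pos -1: 'e' == 'e'
  Pos -2: 'm' != 'v' (stop)
LCS = "e" (length 1)


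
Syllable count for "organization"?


Word: "organization"
Syllable breakdown: or-gan-i-za-tion
Counting: 5 parts
= 5 syllables


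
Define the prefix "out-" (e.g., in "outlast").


Prefix: out-
Example: outlast = out- + last
Meaning = surpass


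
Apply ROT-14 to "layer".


Word: "layer"
Shift: 14
Each letter → (letter + shift) mod 26:
  'l' (11) + 14 = 25 → 'z'
  'a' (0) + 14 = 14 → 'o'
  'y' (24) + 14 = 12 → 'm'
  'e' (4) + 14 = 18 → 's'
  'r' (17) + 14 = 5 → 'f'
Result = "zomsf"


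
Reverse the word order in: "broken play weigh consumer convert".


Original: "broken play weigh consumer convert"
Words (1..n): broken | play | weigh | consumer | convert
Reversed (n..1): convert | consumer | weigh | play | broken
Result = "convert consumer weigh play broken"


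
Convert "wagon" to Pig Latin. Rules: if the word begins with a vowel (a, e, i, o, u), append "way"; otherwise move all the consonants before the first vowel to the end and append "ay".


Word: "wagon"
Starts with consonant(s) → move to end, add 'ay'
Consonant cluster: "w"
Pig Latin = "agonway"


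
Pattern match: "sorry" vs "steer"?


Pattern of "sorry": [0, 1, 2, 2, 3]
Pattern of "steer": [0, 1, 2, 2, 3]
Patterns match
Same pattern = Yes


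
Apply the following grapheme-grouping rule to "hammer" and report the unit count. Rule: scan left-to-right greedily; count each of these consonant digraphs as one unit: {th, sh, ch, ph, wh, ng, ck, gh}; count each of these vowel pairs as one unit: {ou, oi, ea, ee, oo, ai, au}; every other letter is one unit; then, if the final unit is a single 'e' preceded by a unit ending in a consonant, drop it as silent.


Word: "hammer" (6 letters)
Left-to-right scan:
  (1) 'h' (letter)
  (2) 'a' (letter)
  (3) 'm' (letter)
  (4) 'm' (letter)
  (5) 'e' (letter)
  (6) 'r' (letter)
Units from scan: 6
Sound units = 6 units


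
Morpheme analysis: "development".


Word: "development"
Morphemes: develop + -ment
Each morpheme carries meaning
= 2 morphemes


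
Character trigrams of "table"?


Word: "table" (length 5)
Number of trigrams = 5 - 3 + 1 = 3
  Position 0: "tab"
  Position 1: "abl"
  Position 2: "ble"
Trigrams = "tab", "abl", "ble"


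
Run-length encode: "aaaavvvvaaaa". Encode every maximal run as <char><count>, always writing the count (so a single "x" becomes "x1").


String: "aaaavvvvaaaa"
Scanning for consecutive runs:
  'a' x 4
  'v' x 4
  'a' x 4
RLE = "a4v4a4"


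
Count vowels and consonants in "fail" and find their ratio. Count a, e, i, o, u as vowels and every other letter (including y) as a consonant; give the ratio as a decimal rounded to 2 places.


Word: "fail"
Vowels (a,e,i,o,u): 2
Consonants: 2
Ratio = 2/2
= 1.00


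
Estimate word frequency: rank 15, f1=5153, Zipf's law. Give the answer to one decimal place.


Zipf's law: f(r) = f(1) / r
f(1) = 5153
f(15) = 5153 / 15
= 343.5 occurrences


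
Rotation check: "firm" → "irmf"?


Word: "firm", Candidate: "irmf"
Method: check if candidate is substring of word+word
"firmfirm" contains "irmf"? Yes
Is rotation = Yes


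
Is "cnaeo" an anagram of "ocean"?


Word 1: "ocean" → sorted: aceno
Word 2: "cnaeo" → sorted: aceno
Same letters? aceno == aceno
Anagram = Yes


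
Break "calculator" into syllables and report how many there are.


Word: "calculator"
Syllable breakdown: cal-cu-la-tor
Counting: 4 parts
= 4 syllables


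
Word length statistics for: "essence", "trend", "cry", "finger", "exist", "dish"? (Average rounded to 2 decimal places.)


Lengths: "essence"=7, "trend"=5, "cry"=3, "finger"=6, "exist"=5, "dish"=4
Sum = 30, Count = 6
Average = 30/6 = 5.00
= avg=5.00, min=3, max=7


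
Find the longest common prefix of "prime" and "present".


Word 1: "prime"
Word 2: "present"
Comparing from start:
  Pos 0: 'p' == 'p'
  Pos 1: 'r' == 'r'
  Pos 2: 'i' != 'e' (stop)
LCP = "pr" (length 2)


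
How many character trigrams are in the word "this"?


Word: "this" (length 4)
Number of 3-grams = length - 3 + 1 = 4 - 3 + 1
= 2


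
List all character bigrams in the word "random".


Word: "random" (length 6)
Number of bigrams = 6 - 2 + 1 = 5
  Position 0: "ra"
  Position 1: "an"
  Position 2: "nd"
  Position 3: "do"
  Position 4: "om"
Bigrams = "ra", "an", "nd", "do", "om"


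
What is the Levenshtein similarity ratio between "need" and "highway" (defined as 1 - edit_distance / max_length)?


Word 1: "need" (length 4)
Word 2: "highway" (length 7)
One optimal edit sequence:
  1. insert 'h'  (+1)
  2. insert 'i'  (+1)
  3. insert 'g'  (+1)
  4. substitute 'n' -> 'h'  (+1)
  5. substitute 'e' -> 'w'  (+1)
  6. substitute 'e' -> 'a'  (+1)
  7. substitute 'd' -> 'y'  (+1)
Edit distance = 7
Max length = max(4, 7) = 7
Similarity = 1 - 7/7
= 0.0000


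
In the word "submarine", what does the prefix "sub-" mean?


Prefix: sub-
Example: submarine = sub- + marine
Meaning = under / below


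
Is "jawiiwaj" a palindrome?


Word: "jawiiwaj"
Reversed: "jawiiwaj"
Forward == Backward? jawiiwaj == jawiiwaj
Palindrome = Yes


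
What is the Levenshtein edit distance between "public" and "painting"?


Word 1: "public" (length 6)
Word 2: "painting" (length 8)
One optimal edit sequence (insert/delete/substitute each cost 1):
  1. keep 'p'
  2. insert 'a'  (+1)
  3. substitute 'u' -> 'i'  (+1)
  4. substitute 'b' -> 'n'  (+1)
  5. substitute 'l' -> 't'  (+1)
  6. keep 'i'
  7. insert 'n'  (+1)
  8. substitute 'c' -> 'g'  (+1)
Total edit operations: 6
Edit distance = 6


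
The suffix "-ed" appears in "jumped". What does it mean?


Suffix: -ed
Example: jumped (jump + -ed)
Meaning = past tense


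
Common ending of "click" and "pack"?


Word 1: "click"
Word 2: "pack"
Comparing from end:
  Pos -1: 'k' == 'k'
  Pos -2: 'c' == 'c'
  Pos -3: 'i' != 'a' (stop)
LCS = "ck" (length 2)


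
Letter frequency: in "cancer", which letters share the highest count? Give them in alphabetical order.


Word: "cancer"
Letter counts:
  'a': 1
  'c': 2
  'e': 1
  'n': 1
  'r': 1
Maximum count = 2
Most frequent = 'c' (2 times each)


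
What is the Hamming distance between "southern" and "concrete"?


Comparing character by character (same length = 8):
  Pos 0: 's' vs 'c' !=
  Pos 1: 'o' vs 'o' =
  Pos 2: 'u' vs 'n' !=
  Pos 3: 't' vs 'c' !=
  Pos 4: 'h' vs 'r' !=
  Pos 5: 'e' vs 'e' =
  Pos 6: 'r' vs 't' !=
  Pos 7: 'n' vs 'e' !=
Hamming distance = 6


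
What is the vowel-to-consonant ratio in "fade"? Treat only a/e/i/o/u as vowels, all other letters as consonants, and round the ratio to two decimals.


Word: "fade"
Vowels (a,e,i,o,u): 2
Consonants: 2
Ratio = 2/2
= 1.00


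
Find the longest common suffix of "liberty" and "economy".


Word 1: "liberty"
Word 2: "economy"
Comparing from end:
  Pos -1: 'y' == 'y'
  Pos -2: 't' != 'm' (stop)
LCS = "y" (length 1)


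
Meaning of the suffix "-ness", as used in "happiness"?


Suffix: -ness
Example: happiness = happy + -ness, with a spelling change
Meaning = state of being


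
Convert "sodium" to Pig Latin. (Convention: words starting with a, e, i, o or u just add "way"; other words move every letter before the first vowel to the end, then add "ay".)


Word: "sodium"
Starts with consonant(s) → move to end, add 'ay'
Consonant cluster: "s"
Pig Latin = "odiumsay"


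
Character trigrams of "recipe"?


Word: "recipe" (length 6)
Number of trigrams = 6 - 3 + 1 = 4
  Position 0: "rec"
  Position 1: "eci"
  Position 2: "cip"
  Position 3: "ipe"
Trigrams = "rec", "eci", "cip", "ipe"


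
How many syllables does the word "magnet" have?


Word: "magnet"
Syllable breakdown: mag | net
Counting: 2 parts
= 2 syllables


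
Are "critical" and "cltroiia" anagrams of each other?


Word 1: "critical" → sorted: acciilrt
Word 2: "cltroiia" → sorted: aciilort
Same letters? acciilrt != aciilort
Anagram = No


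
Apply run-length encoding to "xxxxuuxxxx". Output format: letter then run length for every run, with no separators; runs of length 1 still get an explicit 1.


String: "xxxxuuxxxx"
Scanning for consecutive runs:
  'x' x 4
  'u' x 2
  'x' x 4
RLE = "x4u2x4"


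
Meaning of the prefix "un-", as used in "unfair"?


Prefix: un-
Example: unfair = un- + fair
Meaning = not / reverse


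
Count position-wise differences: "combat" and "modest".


Comparing character by character (same length = 6):
  Pos 0: 'c' vs 'm' !=
  Pos 1: 'o' vs 'o' =
  Pos 2: 'm' vs 'd' !=
  Pos 3: 'b' vs 'e' !=
  Pos 4: 'a' vs 's' !=
  Pos 5: 't' vs 't' =
Hamming distance = 4


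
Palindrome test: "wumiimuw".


Word: "wumiimuw"
Reversed: "wumiimuw"
Forward == Backward? wumiimuw == wumiimuw
Palindrome = Yes


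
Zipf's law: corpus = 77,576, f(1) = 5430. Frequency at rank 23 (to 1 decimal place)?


Zipf's law: f(r) = f(1) / r
f(1) = 5430
f(23) = 5430 / 23
= 236.1 occurrences


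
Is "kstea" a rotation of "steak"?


Word: "steak", Candidate: "kstea"
Method: check if candidate is substring of word+word
"steaksteak" contains "kstea"? Yes
Is rotation = Yes


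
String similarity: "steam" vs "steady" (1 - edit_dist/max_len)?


Word 1: "steam" (length 5)
Word 2: "steady" (length 6)
One optimal edit sequence:
  1. keep 's'
  2. keep 't'
  3. keep 'e'
  4. keep 'a'
  5. insert 'd'  (+1)
  6. substitute 'm' -> 'y'  (+1)
Edit distance = 2
Max length = max(5, 6) = 6
Similarity = 1 - 2/6
= 0.6667


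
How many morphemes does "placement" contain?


Word: "placement"
Morphemes: place / -ment
Each morpheme carries meaning
= 2 morphemes


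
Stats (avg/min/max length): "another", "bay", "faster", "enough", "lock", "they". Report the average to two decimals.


Lengths: "another"=7, "bay"=3, "faster"=6, "enough"=6, "lock"=4, "they"=4
Sum = 30, Count = 6
Average = 30/6 = 5.00
= avg=5.00, min=3, max=7


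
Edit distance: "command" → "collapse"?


Word 1: "command" (length 7)
Word 2: "collapse" (length 8)
One optimal edit sequence (insert/delete/substitute each cost 1):
  1. keep 'c'
  2. keep 'o'
  3. substitute 'm' -> 'l'  (+1)
  4. substitute 'm' -> 'l'  (+1)
  5. keep 'a'
  6. insert 'p'  (+1)
  7. substitute 'n' -> 's'  (+1)
  8. substitute 'd' -> 'e'  (+1)
Total edit operations: 5
Edit distance = 5


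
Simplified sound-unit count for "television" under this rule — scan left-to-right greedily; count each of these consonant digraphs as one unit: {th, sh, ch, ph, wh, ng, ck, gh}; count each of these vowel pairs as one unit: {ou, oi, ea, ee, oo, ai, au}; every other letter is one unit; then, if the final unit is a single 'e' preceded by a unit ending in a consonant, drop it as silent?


Word: "television" (10 letters)
Left-to-right scan:
  1. 't' (letter)
  2. 'e' (letter)
  3. 'l' (letter)
  4. 'e' (letter)
  5. 'v' (letter)
  6. 'i' (letter)
  7. 's' (letter)
  8. 'i' (letter)
  9. 'o' (letter)
  10. 'n' (letter)
Units from scan: 10
Sound units = 10 units


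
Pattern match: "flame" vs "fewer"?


Pattern of "flame": [0, 1, 2, 3, 4]
Pattern of "fewer": [0, 1, 2, 1, 3]
Patterns do not match
Same pattern = No


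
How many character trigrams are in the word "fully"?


Word: "fully" (length 5)
Number of 3-grams = length - 3 + 1 = 5 - 3 + 1
= 3


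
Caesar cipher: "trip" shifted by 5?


Word: "trip"
Shift: 5
Each letter → (letter + shift) mod 26:
  't' (19) + 5 = 24 → 'y'
  'r' (17) + 5 = 22 → 'w'
  'i' (8) + 5 = 13 → 'n'
  'p' (15) + 5 = 20 → 'u'
Result = "ywnu"


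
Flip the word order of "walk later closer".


Original: "walk later closer"
Words (1..n): walk | later | closer
Reversed (n..1): closer | later | walk
Result = "closer later walk"


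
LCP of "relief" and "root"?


Word 1: "relief"
Word 2: "root"
Comparing from start:
  Pos 0: 'r' == 'r'
  Pos 1: 'e' != 'o' (stop)
LCP = "r" (length 1)


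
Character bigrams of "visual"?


Word: "visual" (length 6)
Number of bigrams = 6 - 2 + 1 = 5
  Position 0: "vi"
  Position 1: "is"
  Position 2: "su"
  Position 3: "ua"
  Position 4: "al"
Bigrams = "vi", "is", "su", "ua", "al"


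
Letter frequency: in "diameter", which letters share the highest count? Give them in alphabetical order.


Word: "diameter"
Letter counts:
  'a': 1
  'd': 1
  'e': 2
  'i': 1
  'm': 1
  'r': 1
  't': 1
Maximum count = 2
Most frequent = 'e' (2 times each)


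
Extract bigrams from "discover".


Word: "discover" (length 8)
Number of bigrams = 8 - 2 + 1 = 7
  Position 0: "di"
  Position 1: "is"
  Position 2: "sc"
  Position 3: "co"
  Position 4: "ov"
  Position 5: "ve"
  Position 6: "er"
Bigrams = "di", "is", "sc", "co", "ov", "ve", "er"


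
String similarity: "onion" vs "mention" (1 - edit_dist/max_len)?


Word 1: "onion" (length 5)
Word 2: "mention" (length 7)
One optimal edit sequence:
  1. insert 'm'  (+1)
  2. substitute 'o' -> 'e'  (+1)
  3. keep 'n'
  4. insert 't'  (+1)
  5. keep 'i'
  6. keep 'o'
  7. keep 'n'
Edit distance = 3
Max length = max(5, 7) = 7
Similarity = 1 - 3/7
= 0.5714


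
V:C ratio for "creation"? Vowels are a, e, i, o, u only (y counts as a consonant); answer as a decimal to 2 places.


Word: "creation"
Vowels (a,e,i,o,u): 4
Consonants: 4
Ratio = 4/4
= 1.00


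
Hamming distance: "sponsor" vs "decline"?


Comparing character by character (same length = 7):
  Pos 0: 's' vs 'd' !=
  Pos 1: 'p' vs 'e' !=
  Pos 2: 'o' vs 'c' !=
  Pos 3: 'n' vs 'l' !=
  Pos 4: 's' vs 'i' !=
  Pos 5: 'o' vs 'n' !=
  Pos 6: 'r' vs 'e' !=
Hamming distance = 7


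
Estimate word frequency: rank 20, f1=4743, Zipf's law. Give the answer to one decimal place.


Zipf's law: f(r) = f(1) / r
f(1) = 4743
f(20) = 4743 / 20
= 237.2 occurrences


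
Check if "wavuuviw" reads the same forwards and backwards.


Word: "wavuuviw"
Reversed: "wivuuvaw"
Forward == Backward? wavuuviw != wivuuvaw
Palindrome = No


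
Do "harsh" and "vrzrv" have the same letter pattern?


Pattern of "harsh": [0, 1, 2, 3, 0]
Pattern of "vrzrv": [0, 1, 2, 1, 0]
Patterns do not match
Same pattern = No


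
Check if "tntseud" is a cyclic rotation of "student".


Word: "student", Candidate: "tntseud"
Method: check if candidate is substring of word+word
"studentstudent" contains "tntseud"? No
Is rotation = No


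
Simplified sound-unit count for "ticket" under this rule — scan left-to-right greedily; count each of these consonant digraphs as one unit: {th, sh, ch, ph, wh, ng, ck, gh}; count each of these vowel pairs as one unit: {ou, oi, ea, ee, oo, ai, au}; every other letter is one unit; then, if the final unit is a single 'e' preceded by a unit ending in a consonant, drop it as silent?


Word: "ticket" (6 letters)
Left-to-right scan:
  [1] 't' (letter)
  [2] 'i' (letter)
  [3] 'ck' (digraph)
  [4] 'e' (letter)
  [5] 't' (letter)
Units from scan: 5
Sound units = 5 units


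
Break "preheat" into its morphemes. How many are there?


Word: "preheat"
Morphemes: pre- / heat
Each morpheme carries meaning
= 2 morphemes


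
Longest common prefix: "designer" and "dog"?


Word 1: "designer"
Word 2: "dog"
Comparing from start:
  Pos 0: 'd' == 'd'
  Pos 1: 'e' != 'o' (stop)
LCP = "d" (length 1)


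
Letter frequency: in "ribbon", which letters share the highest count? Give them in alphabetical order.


Word: "ribbon"
Letter counts:
  'b': 2
  'i': 1
  'n': 1
  'o': 1
  'r': 1
Maximum count = 2
Most frequent = 'b' (2 times each)


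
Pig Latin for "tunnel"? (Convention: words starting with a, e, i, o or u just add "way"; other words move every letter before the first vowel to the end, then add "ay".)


Word: "tunnel"
Starts with consonant(s) → move to end, add 'ay'
Consonant cluster: "t"
Pig Latin = "unneltay"


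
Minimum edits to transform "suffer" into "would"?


Word 1: "suffer" (length 6)
Word 2: "would" (length 5)
One optimal edit sequence (insert/delete/substitute each cost 1):
  1. delete 's'  (+1)
  2. substitute 'u' -> 'w'  (+1)
  3. substitute 'f' -> 'o'  (+1)
  4. substitute 'f' -> 'u'  (+1)
  5. substitute 'e' -> 'l'  (+1)
  6. substitute 'r' -> 'd'  (+1)
Total edit operations: 6
Edit distance = 6


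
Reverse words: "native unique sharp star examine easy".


Original: "native unique sharp star examine easy"
Words (1..n): native | unique | sharp | star | examine | easy
Reversed (n..1): easy | examine | star | sharp | unique | native
Result = "easy examine star sharp unique native"


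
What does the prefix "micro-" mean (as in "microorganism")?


Prefix: micro-
Example: microorganism (micro- + organism)
Meaning = small


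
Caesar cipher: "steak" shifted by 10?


Word: "steak"
Shift: 10
Each letter → (letter + shift) mod 26:
  's' (18) + 10 = 2 → 'c'
  't' (19) + 10 = 3 → 'd'
  'e' (4) + 10 = 14 → 'o'
  'a' (0) + 10 = 10 → 'k'
  'k' (10) + 10 = 20 → 'u'
Result = "cdoku"


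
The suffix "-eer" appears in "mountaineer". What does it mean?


Suffix: -eer
Example: mountaineer (mountain + -eer)
Meaning = one who is concerned with


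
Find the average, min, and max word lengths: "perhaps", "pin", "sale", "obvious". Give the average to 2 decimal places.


Lengths: "perhaps"=7, "pin"=3, "sale"=4, "obvious"=7
Sum = 21, Count = 4
Average = 21/4 = 5.25
= avg=5.25, min=3, max=7


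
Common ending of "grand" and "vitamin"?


Word 1: "grand"
Word 2: "vitamin"
Comparing from end:
  Pos -1: 'd' != 'n' (stop)
LCS = "" (length 0)


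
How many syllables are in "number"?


Word: "number"
Syllable breakdown: num | ber
Counting: 2 parts
= 2 syllables


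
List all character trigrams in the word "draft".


Word: "draft" (length 5)
Number of trigrams = 5 - 3 + 1 = 3
  Position 0: "dra"
  Position 1: "raf"
  Position 2: "aft"
Trigrams = "dra", "raf", "aft"


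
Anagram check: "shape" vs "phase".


Word 1: "shape" → sorted: aehps
Word 2: "phase" → sorted: aehps
Same letters? aehps == aehps
Anagram = Yes


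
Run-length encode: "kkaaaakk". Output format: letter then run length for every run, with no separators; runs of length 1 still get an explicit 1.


String: "kkaaaakk"
Scanning for consecutive runs:
  'k' x 2
  'a' x 4
  'k' x 2
RLE = "k2a4k2"


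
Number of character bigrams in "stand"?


Word: "stand" (length 5)
Number of 2-grams = length - 2 + 1 = 5 - 2 + 1
= 4


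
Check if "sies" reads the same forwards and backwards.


Word: "sies"
Reversed: "seis"
Forward == Backward? sies != seis
Palindrome = No


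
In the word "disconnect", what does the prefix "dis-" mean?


Prefix: dis-
Example: disconnect = dis- + connect
Meaning = not / opposite


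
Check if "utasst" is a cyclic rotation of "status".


Word: "status", Candidate: "utasst"
Method: check if candidate is substring of word+word
"statusstatus" contains "utasst"? No
Is rotation = No


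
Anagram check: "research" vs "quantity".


Word 1: "research" → sorted: aceehrrs
Word 2: "quantity" → sorted: ainqttuy
Same letters? aceehrrs != ainqttuy
Anagram = No


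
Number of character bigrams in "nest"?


Word: "nest" (length 4)
Number of 2-grams = length - 2 + 1 = 4 - 2 + 1
= 3


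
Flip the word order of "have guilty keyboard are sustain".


Original: "have guilty keyboard are sustain"
Words (1..n): have | guilty | keyboard | are | sustain
Reversed (n..1): sustain | are | keyboard | guilty | have
Result = "sustain are keyboard guilty have"


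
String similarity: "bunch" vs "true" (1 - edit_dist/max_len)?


Word 1: "bunch" (length 5)
Word 2: "true" (length 4)
One optimal edit sequence:
  1. delete 'b'  (+1)
  2. substitute 'u' -> 't'  (+1)
  3. substitute 'n' -> 'r'  (+1)
  4. substitute 'c' -> 'u'  (+1)
  5. substitute 'h' -> 'e'  (+1)
Edit distance = 5
Max length = max(5, 4) = 5
Similarity = 1 - 5/5
= 0.0000


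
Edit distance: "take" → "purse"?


Word 1: "take" (length 4)
Word 2: "purse" (length 5)
One optimal edit sequence (insert/delete/substitute each cost 1):
  1. insert 'p'  (+1)
  2. substitute 't' -> 'u'  (+1)
  3. substitute 'a' -> 'r'  (+1)
  4. substitute 'k' -> 's'  (+1)
  5. keep 'e'
Total edit operations: 4
Edit distance = 4


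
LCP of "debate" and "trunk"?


Word 1: "debate"
Word 2: "trunk"
Comparing from start:
  Pos 0: 'd' != 't' (stop)
LCP = "" (length 0)
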